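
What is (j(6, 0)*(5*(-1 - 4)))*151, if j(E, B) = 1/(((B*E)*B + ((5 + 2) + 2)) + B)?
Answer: -3775/9 ≈ -419.44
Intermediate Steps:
j(E, B) = 1/(9 + B + E*B**2) (j(E, B) = 1/((E*B**2 + (7 + 2)) + B) = 1/((E*B**2 + 9) + B) = 1/((9 + E*B**2) + B) = 1/(9 + B + E*B**2))
(j(6, 0)*(5*(-1 - 4)))*151 = ((5*(-1 - 4))/(9 + 0 + 6*0**2))*151 = ((5*(-5))/(9 + 0 + 6*0))*151 = (-25/(9 + 0 + 0))*151 = (-25/9)*151 = ((1/9)*(-25))*151 = -25/9*151 = -3775/9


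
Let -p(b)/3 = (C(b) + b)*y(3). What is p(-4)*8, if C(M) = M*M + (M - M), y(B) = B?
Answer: -864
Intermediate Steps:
C(M) = M**2 (C(M) = M**2 + 0 = M**2)
p(b) = -9*b - 9*b**2 (p(b) = -3*(b**2 + b)*3 = -3*(b + b**2)*3 = -3*(3*b + 3*b**2) = -9*b - 9*b**2)
p(-4)*8 = (9*(-4)*(-1 - 1*(-4)))*8 = (9*(-4)*(-1 + 4))*8 = (9*(-4)*3)*8 = -108*8 = -864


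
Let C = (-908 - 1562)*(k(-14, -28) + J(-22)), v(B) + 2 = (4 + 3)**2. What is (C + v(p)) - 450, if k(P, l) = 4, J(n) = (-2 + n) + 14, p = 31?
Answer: 14417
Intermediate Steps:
J(n) = 12 + n
v(B) = 47 (v(B) = -2 + (4 + 3)**2 = -2 + 7**2 = -2 + 49 = 47)
C = 14820 (C = (-908 - 1562)*(4 + (12 - 22)) = -2470*(4 - 10) = -2470*(-6) = 14820)
(C + v(p)) - 450 = (14820 + 47) - 450 = 14867 - 450 = 14417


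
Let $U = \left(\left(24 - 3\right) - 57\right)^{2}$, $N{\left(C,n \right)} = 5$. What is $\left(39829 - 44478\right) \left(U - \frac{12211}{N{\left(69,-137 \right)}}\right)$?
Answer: $\frac{26643419}{5} \approx 5.3287 \cdot 10^{6}$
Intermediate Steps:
$U = 1296$ ($U = \left(\left(24 - 3\right) - 57\right)^{2} = \left(21 - 57\right)^{2} = \left(-36\right)^{2} = 1296$)
$\left(39829 - 44478\right) \left(U - \frac{12211}{N{\left(69,-137 \right)}}\right) = \left(39829 - 44478\right) \left(1296 - \frac{12211}{5}\right) = - 4649 \left(1296 - \frac{12211}{5}\right) = \left(-4649\right) \left(- \frac{5731}{5}\right) = \frac{26643419}{5}$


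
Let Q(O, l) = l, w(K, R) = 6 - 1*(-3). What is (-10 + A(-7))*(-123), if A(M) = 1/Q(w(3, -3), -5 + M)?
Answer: 4961/4 ≈ 1240.3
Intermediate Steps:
w(K, R) = 9 (w(K, R) = 6 + 3 = 9)
A(M) = 1/(-5 + M)
(-10 + A(-7))*(-123) = (-10 + 1/(-5 - 7))*(-123) = (-10 + 1/(-12))*(-123) = (-10 - 1/12)*(-123) = -121/12*(-123) = 4961/4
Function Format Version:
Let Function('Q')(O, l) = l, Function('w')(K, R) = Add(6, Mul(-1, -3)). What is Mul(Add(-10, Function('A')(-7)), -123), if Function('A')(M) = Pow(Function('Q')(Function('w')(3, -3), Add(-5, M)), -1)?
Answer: Rational(4961, 4) ≈ 1240.3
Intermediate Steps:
Function('w')(K, R) = 9 (Function('w')(K, R) = Add(6, 3) = 9)
Function('A')(M) = Pow(Add(-5, M), -1)
Mul(Add(-10, Function('A')(-7)), -123) = Mul(Add(-10, Pow(Add(-5, -7), -1)), -123) = Mul(Add(-10, Pow(-12, -1)), -123) = Mul(Add(-10, Rational(-1, 12)), -123) = Mul(Rational(-121, 12), -123) = Rational(4961, 4)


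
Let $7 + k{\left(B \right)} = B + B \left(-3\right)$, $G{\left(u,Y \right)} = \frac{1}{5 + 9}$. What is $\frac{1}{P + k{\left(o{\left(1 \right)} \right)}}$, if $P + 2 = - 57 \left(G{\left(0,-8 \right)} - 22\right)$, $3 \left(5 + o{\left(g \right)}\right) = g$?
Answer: $\frac{42}{52511} \approx 0.00079983$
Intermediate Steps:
$G{\left(u,Y \right)} = \frac{1}{14}$
$o{\left(g \right)} = -5 + \frac{g}{3}$
$k{\left(B \right)} = -7 - 2 B$ ($k{\left(B \right)} = -7 + \left(B + B \left(-3\right)\right) = -7 + \left(B - 3 B\right) = -7 - 2 B$)
$P = \frac{17471}{14}$ ($P = -2 - 57 \left(\frac{1}{14} - 22\right) = -2 - - \frac{17499}{14} = -2 + \frac{17499}{14} = \frac{17471}{14} \approx 1247.9$)
$\frac{1}{P + k{\left(o{\left(1 \right)} \right)}} = \frac{1}{\frac{17471}{14} - \left(7 + 2 \left(-5 + \frac{1}{3} \cdot 1\right)\right)} = \frac{1}{\frac{17471}{14} - \left(7 + 2 \left(-5 + \frac{1}{3}\right)\right)} = \frac{1}{\frac{17471}{14} - - \frac{7}{3}} = \frac{1}{\frac{17471}{14} + \left(-7 + \frac{28}{3}\right)} = \frac{1}{\frac{17471}{14} + \frac{7}{3}} = \frac{1}{\frac{52511}{42}} = \frac{42}{52511}$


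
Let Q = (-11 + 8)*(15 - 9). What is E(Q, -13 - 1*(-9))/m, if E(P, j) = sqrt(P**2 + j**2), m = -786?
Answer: -sqrt(85)/393 ≈ -0.023459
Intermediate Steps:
Q = -18 (Q = -3*6 = -18)
E(Q, -13 - 1*(-9))/m = sqrt((-18)**2 + (-13 - 1*(-9))**2)/(-786) = sqrt(324 + (-13 + 9)**2)*(-1/786) = sqrt(324 + (-4)**2)*(-1/786) = sqrt(324 + 16)*(-1/786) = sqrt(340)*(-1/786) = (2*sqrt(85))*(-1/786) = -sqrt(85)/393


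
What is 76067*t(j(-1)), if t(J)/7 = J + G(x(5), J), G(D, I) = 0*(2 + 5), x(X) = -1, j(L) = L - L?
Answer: 0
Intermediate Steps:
j(L) = 0
G(D, I) = 0 (G(D, I) = 0*7 = 0)
t(J) = 7*J (t(J) = 7*(J + 0) = 7*J)
76067*t(j(-1)) = 76067*(7*0) = 76067*0 = 0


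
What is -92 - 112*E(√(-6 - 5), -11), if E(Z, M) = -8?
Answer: 804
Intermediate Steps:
-92 - 112*E(√(-6 - 5), -11) = -92 - 112*(-8) = -92 + 896 = 804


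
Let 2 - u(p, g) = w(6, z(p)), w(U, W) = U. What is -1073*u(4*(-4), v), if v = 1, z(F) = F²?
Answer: 4292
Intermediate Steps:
u(p, g) = -4 (u(p, g) = 2 - 1*6 = 2 - 6 = -4)
-1073*u(4*(-4), v) = -1073*(-4) = 4292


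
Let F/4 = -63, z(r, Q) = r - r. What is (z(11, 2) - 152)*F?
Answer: 38304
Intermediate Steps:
z(r, Q) = 0
F = -252 (F = 4*(-63) = -252)
(z(11, 2) - 152)*F = (0 - 152)*(-252) = -152*(-252) = 38304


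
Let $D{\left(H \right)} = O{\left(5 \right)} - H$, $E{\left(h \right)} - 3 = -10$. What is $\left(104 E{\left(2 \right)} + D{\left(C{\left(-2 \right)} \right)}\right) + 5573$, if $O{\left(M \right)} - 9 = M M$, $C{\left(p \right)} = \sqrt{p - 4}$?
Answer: $4879 - i \sqrt{6} \approx 4879.0 - 2.4495 i$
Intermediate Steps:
$E{\left(h \right)} = -7$ ($E{\left(h \right)} = 3 - 10 = -7$)
$C{\left(p \right)} = \sqrt{-4 + p}$
$O{\left(M \right)} = 9 + M^{2}$ ($O{\left(M \right)} = 9 + M M = 9 + M^{2}$)
$D{\left(H \right)} = 34 - H$ ($D{\left(H \right)} = \left(9 + 5^{2}\right) - H = \left(9 + 25\right) - H = 34 - H$)
$\left(104 E{\left(2 \right)} + D{\left(C{\left(-2 \right)} \right)}\right) + 5573 = \left(104 \left(-7\right) + \left(34 - \sqrt{-4 - 2}\right)\right) + 5573 = \left(-728 + \left(34 - \sqrt{-6}\right)\right) + 5573 = \left(-728 + \left(34 - i \sqrt{6}\right)\right) + 5573 = \left(-694 - i \sqrt{6}\right) + 5573 = 4879 - i \sqrt{6}$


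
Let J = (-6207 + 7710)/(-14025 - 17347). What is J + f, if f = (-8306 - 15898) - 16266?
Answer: -1269626343/31372 ≈ -40470.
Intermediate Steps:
J = -1503/31372 (J = 1503/(-31372) = 1503*(-1/31372) = -1503/31372 ≈ -0.047909)
f = -40470 (f = -24204 - 16266 = -40470)
J + f = -1503/31372 - 40470 = -1269626343/31372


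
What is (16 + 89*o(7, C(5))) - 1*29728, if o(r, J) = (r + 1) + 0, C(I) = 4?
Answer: -29000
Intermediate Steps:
o(r, J) = 1 + r (o(r, J) = (1 + r) + 0 = 1 + r)
(16 + 89*o(7, C(5))) - 1*29728 = (16 + 89*(1 + 7)) - 1*29728 = (16 + 89*8) - 29728 = (16 + 712) - 29728 = 728 - 29728 = -29000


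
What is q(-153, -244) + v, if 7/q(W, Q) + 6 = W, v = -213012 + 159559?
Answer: -8499034/159 ≈ -53453.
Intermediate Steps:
v = -53453
q(W, Q) = 7/(-6 + W)
q(-153, -244) + v = 7/(-6 - 153) - 53453 = 7/(-159) - 53453 = 7*(-1/159) - 53453 = -7/159 - 53453 = -8499034/159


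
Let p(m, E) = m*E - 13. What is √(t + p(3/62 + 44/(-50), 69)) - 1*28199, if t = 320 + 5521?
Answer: -28199 + √554556458/310 ≈ -28123.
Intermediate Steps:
t = 5841
p(m, E) = -13 + E*m (p(m, E) = E*m - 13 = -13 + E*m)
√(t + p(3/62 + 44/(-50), 69)) - 1*28199 = √(5841 + (-13 + 69*(3/62 + 44/(-50)))) - 1*28199 = √(5841 + (-13 + 69*(3*(1/62) + 44*(-1/50)))) - 28199 = √(5841 + (-13 + 69*(3/62 - 22/25))) - 28199 = √(5841 + (-13 + 69*(-1289/1550))) - 28199 = √(5841 + (-13 - 88941/1550)) - 28199 = √(5841 - 109091/1550) - 28199 = √(8944459/1550) - 28199 = √554556458/310 - 28199 = -28199 + √554556458/310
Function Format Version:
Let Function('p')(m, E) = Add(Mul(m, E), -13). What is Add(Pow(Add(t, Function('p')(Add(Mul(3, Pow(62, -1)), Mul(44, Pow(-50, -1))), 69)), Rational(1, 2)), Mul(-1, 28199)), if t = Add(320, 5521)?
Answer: Add(-28199, Mul(Rational(1, 310), Pow(554556458, Rational(1, 2)))) ≈ -28123.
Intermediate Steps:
t = 5841
Function('p')(m, E) = Add(-13, Mul(E, m)) (Function('p')(m, E) = Add(Mul(E, m), -13) = Add(-13, Mul(E, m)))
Add(Pow(Add(t, Function('p')(Add(Mul(3, Pow(62, -1)), Mul(44, Pow(-50, -1))), 69)), Rational(1, 2)), Mul(-1, 28199)) = Add(Pow(Add(5841, Add(-13, Mul(69, Add(Mul(3, Pow(62, -1)), Mul(44, Pow(-50, -1)))))), Rational(1, 2)), Mul(-1, 28199)) = Add(Pow(Add(5841, Add(-13, Mul(69, Add(Mul(3, Rational(1, 62)), Mul(44, Rational(-1, 50)))))), Rational(1, 2)), -28199) = Add(Pow(Add(5841, Add(-13, Mul(69, Add(Rational(3, 62), Rational(-22, 25))))), Rational(1, 2)), -28199) = Add(Pow(Add(5841, Add(-13, Mul(69, Rational(-1289, 1550)))), Rational(1, 2)), -28199) = Add(Pow(Add(5841, Add(-13, Rational(-88941, 1550))), Rational(1, 2)), -28199) = Add(Pow(Add(5841, Rational(-109091, 1550)), Rational(1, 2)), -28199) = Add(Pow(Rational(8944459, 1550), Rational(1, 2)), -28199) = Add(Mul(Rational(1, 310), Pow(554556458, Rational(1, 2))), -28199) = Add(-28199, Mul(Rational(1, 310), Pow(554556458, Rational(1, 2))))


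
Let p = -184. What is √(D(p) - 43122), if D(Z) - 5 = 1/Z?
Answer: I*√364942334/92 ≈ 207.65*I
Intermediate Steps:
D(Z) = 5 + 1/Z
√(D(p) - 43122) = √((5 + 1/(-184)) - 43122) = √((5 - 1/184) - 43122) = √(919/184 - 43122) = √(-7933529/184) = I*√364942334/92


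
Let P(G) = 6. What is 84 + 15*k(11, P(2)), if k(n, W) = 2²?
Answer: 144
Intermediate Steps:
k(n, W) = 4
84 + 15*k(11, P(2)) = 84 + 15*4 = 84 + 60 = 144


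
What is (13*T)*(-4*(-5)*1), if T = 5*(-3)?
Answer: -3900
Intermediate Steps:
T = -15
(13*T)*(-4*(-5)*1) = (13*(-15))*(-4*(-5)*1) = -3900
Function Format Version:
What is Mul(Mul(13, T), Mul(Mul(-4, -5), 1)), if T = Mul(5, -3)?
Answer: -3900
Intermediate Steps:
T = -15
Mul(Mul(13, T), Mul(Mul(-4, -5), 1)) = Mul(Mul(13, -15), Mul(Mul(-4, -5), 1)) = Mul(-195, Mul(20, 1)) = Mul(-195, 20) = -3900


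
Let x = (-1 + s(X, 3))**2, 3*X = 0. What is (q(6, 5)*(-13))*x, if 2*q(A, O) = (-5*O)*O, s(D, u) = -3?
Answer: 13000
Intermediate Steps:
X = 0 (X = (1/3)*0 = 0)
x = 16 (x = (-1 - 3)**2 = (-4)**2 = 16)
q(A, O) = -5*O**2/2 (q(A, O) = ((-5*O)*O)/2 = (-5*O**2)/2 = -5*O**2/2)
(q(6, 5)*(-13))*x = (-5/2*5**2*(-13))*16 = (-5/2*25*(-13))*16 = -125/2*(-13)*16 = (1625/2)*16 = 13000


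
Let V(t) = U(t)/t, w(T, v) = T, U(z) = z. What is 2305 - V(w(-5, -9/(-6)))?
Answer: 2304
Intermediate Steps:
V(t) = 1 (V(t) = t/t = 1)
2305 - V(w(-5, -9/(-6))) = 2305 - 1*1 = 2305 - 1 = 2304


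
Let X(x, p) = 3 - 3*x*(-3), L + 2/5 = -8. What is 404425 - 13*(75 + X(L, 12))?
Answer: 2021969/5 ≈ 4.0439e+5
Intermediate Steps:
L = -42/5 (L = -⅖ - 8 = -42/5 ≈ -8.4000)
X(x, p) = 3 + 9*x (X(x, p) = 3 - (-9)*x = 3 + 9*x)
404425 - 13*(75 + X(L, 12)) = 404425 - 13*(75 + (3 + 9*(-42/5))) = 404425 - 13*(75 + (3 - 378/5)) = 404425 - 13*(75 - 363/5) = 404425 - 13*12/5 = 404425 - 1*156/5 = 404425 - 156/5 = 2021969/5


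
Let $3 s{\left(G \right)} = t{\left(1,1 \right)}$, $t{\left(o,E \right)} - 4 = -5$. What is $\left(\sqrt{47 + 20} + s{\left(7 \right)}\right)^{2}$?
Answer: $\frac{604}{9} - \frac{2 \sqrt{67}}{3} \approx 61.654$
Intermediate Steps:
$t{\left(o,E \right)} = -1$ ($t{\left(o,E \right)} = 4 - 5 = -1$)
$s{\left(G \right)} = - \frac{1}{3}$ ($s{\left(G \right)} = \frac{1}{3} \left(-1\right) = - \frac{1}{3}$)
$\left(\sqrt{47 + 20} + s{\left(7 \right)}\right)^{2} = \left(\sqrt{47 + 20} - \frac{1}{3}\right)^{2} = \left(\sqrt{67} - \frac{1}{3}\right)^{2} = \left(- \frac{1}{3} + \sqrt{67}\right)^{2}$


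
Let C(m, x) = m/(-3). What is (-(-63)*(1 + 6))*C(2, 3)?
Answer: -294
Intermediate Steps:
C(m, x) = -m/3 (C(m, x) = m*(-⅓) = -m/3)
(-(-63)*(1 + 6))*C(2, 3) = (-(-63)*(1 + 6))*(-⅓*2) = -(-63)*7*(-⅔) = -21*(-21)*(-⅔) = 441*(-⅔) = -294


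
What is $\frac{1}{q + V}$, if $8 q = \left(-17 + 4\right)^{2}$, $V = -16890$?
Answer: $- \frac{8}{134951} \approx -5.9281 \cdot 10^{-5}$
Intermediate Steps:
$q = \frac{169}{8}$ ($q = \frac{\left(-17 + 4\right)^{2}}{8} = \frac{\left(-13\right)^{2}}{8} = \frac{1}{8} \cdot 169 = \frac{169}{8} \approx 21.125$)
$\frac{1}{q + V} = \frac{1}{\frac{169}{8} - 16890} = \frac{1}{- \frac{134951}{8}} = - \frac{8}{134951}$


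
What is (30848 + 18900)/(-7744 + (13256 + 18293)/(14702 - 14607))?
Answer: -4726060/704131 ≈ -6.7119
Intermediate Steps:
(30848 + 18900)/(-7744 + (13256 + 18293)/(14702 - 14607)) = 49748/(-7744 + 31549/95) = 49748/(-704131/95) = 49748*(-95/704131) = -4726060/704131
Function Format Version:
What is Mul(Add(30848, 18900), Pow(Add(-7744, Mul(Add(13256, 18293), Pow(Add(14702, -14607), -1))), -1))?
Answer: Rational(-4726060, 704131) ≈ -6.7119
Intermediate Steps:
Mul(Add(30848, 18900), Pow(Add(-7744, Mul(Add(13256, 18293), Pow(Add(14702, -14607), -1))), -1)) = Mul(49748, Pow(Add(-7744, Mul(31549, Pow(95, -1))), -1)) = Mul(49748, Pow(Add(-7744, Mul(31549, Rational(1, 95))), -1)) = Mul(49748, Pow(Add(-7744, Rational(31549, 95)), -1)) = Mul(49748, Pow(Rational(-704131, 95), -1)) = Mul(49748, Rational(-95, 704131)) = Rational(-4726060, 704131)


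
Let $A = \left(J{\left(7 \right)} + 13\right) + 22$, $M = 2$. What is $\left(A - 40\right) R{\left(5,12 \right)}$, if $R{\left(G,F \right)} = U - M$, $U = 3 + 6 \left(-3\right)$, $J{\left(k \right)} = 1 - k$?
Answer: $187$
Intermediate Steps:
$U = -15$ ($U = 3 - 18 = -15$)
$R{\left(G,F \right)} = -17$ ($R{\left(G,F \right)} = -15 - 2 = -17$)
$A = 29$ ($A = \left(\left(1 - 7\right) + 13\right) + 22 = \left(-6 + 13\right) + 22 = 7 + 22 = 29$)
$\left(A - 40\right) R{\left(5,12 \right)} = \left(29 - 40\right) \left(-17\right) = \left(-11\right) \left(-17\right) = 187$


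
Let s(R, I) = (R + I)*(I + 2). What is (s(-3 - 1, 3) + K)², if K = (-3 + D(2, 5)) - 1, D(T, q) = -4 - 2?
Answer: 225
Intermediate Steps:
D(T, q) = -6
s(R, I) = (2 + I)*(I + R) (s(R, I) = (I + R)*(2 + I) = (2 + I)*(I + R))
K = -10 (K = (-3 - 6) - 1 = -9 - 1 = -10)
(s(-3 - 1, 3) + K)² = ((3² + 2*3 + 2*(-3 - 1) + 3*(-3 - 1)) - 10)² = ((9 + 6 + 2*(-4) + 3*(-4)) - 10)² = ((9 + 6 - 8 - 12) - 10)² = (-5 - 10)² = (-15)² = 225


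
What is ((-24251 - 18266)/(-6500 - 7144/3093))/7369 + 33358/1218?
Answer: 353136142459739/12893635303332 ≈ 27.388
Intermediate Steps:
((-24251 - 18266)/(-6500 - 7144/3093))/7369 + 33358/1218 = -42517/(-6500 - 7144*1/3093)*(1/7369) + 33358*(1/1218) = -42517/(-6500 - 7144/3093)*(1/7369) + 16679/609 = -42517/(-20111644/3093)*(1/7369) + 16679/609 = -42517*(-3093/20111644)*(1/7369) + 16679/609 = (131505081/20111644)*(1/7369) + 16679/609 = 131505081/148202704636 + 16679/609 = 353136142459739/12893635303332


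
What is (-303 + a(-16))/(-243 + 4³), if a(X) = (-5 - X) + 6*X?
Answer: 388/179 ≈ 2.1676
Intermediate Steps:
a(X) = -5 + 5*X
(-303 + a(-16))/(-243 + 4³) = (-303 + (-5 + 5*(-16)))/(-243 + 4³) = (-303 + (-5 - 80))/(-243 + 64) = (-303 - 85)/(-179) = -388*(-1/179) = 388/179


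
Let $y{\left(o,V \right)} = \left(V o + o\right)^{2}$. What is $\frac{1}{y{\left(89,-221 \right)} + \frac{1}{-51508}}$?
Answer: $\frac{51508}{19746951611199} \approx 2.6084 \cdot 10^{-9}$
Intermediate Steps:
$y{\left(o,V \right)} = \left(o + V o\right)^{2}$
$\frac{1}{y{\left(89,-221 \right)} + \frac{1}{-51508}} = \frac{1}{89^{2} \left(1 - 221\right)^{2} + \frac{1}{-51508}} = \frac{1}{7921 \left(-220\right)^{2} - \frac{1}{51508}} = \frac{1}{7921 \cdot 48400 - \frac{1}{51508}} = \frac{1}{383376400 - \frac{1}{51508}} = \frac{1}{\frac{19746951611199}{51508}} = \frac{51508}{19746951611199}$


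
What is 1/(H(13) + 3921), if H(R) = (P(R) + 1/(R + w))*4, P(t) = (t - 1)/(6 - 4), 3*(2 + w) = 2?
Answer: 35/138087 ≈ 0.00025346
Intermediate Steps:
w = -4/3 (w = -2 + (⅓)*2 = -2 + ⅔ = -4/3 ≈ -1.3333)
P(t) = -½ + t/2 (P(t) = (-1 + t)/2 = (-1 + t)*(½) = -½ + t/2)
H(R) = -2 + 2*R + 4/(-4/3 + R) (H(R) = ((-½ + R/2) + 1/(R - 4/3))*4 = ((-½ + R/2) + 1/(-4/3 + R))*4 = (-½ + 1/(-4/3 + R) + R/2)*4 = -2 + 2*R + 4/(-4/3 + R))
1/(H(13) + 3921) = 1/(2*(10 - 7*13 + 3*13²)/(-4 + 3*13) + 3921) = 1/(2*(10 - 91 + 3*169)/(-4 + 39) + 3921) = 1/(2*(10 - 91 + 507)/35 + 3921) = 1/(2*(1/35)*426 + 3921) = 1/(852/35 + 3921) = 1/(138087/35) = 35/138087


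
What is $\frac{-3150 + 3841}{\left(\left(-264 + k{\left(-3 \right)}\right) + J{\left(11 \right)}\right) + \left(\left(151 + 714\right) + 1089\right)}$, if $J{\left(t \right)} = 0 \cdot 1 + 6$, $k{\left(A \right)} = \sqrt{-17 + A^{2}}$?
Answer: $\frac{146492}{359553} - \frac{691 i \sqrt{2}}{1438212} \approx 0.40743 - 0.00067947 i$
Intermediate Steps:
$J{\left(t \right)} = 6$ ($J{\left(t \right)} = 0 + 6 = 6$)
$\frac{-3150 + 3841}{\left(\left(-264 + k{\left(-3 \right)}\right) + J{\left(11 \right)}\right) + \left(\left(151 + 714\right) + 1089\right)} = \frac{-3150 + 3841}{\left(\left(-264 + \sqrt{-17 + \left(-3\right)^{2}}\right) + 6\right) + \left(\left(151 + 714\right) + 1089\right)} = \frac{691}{\left(\left(-264 + \sqrt{-17 + 9}\right) + 6\right) + \left(865 + 1089\right)} = \frac{691}{\left(\left(-264 + \sqrt{-8}\right) + 6\right) + 1954} = \frac{691}{\left(\left(-264 + 2 i \sqrt{2}\right) + 6\right) + 1954} = \frac{691}{\left(-258 + 2 i \sqrt{2}\right) + 1954} = \frac{691}{1696 + 2 i \sqrt{2}}$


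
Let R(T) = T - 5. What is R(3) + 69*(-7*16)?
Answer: -7730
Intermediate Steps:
R(T) = -5 + T
R(3) + 69*(-7*16) = (-5 + 3) + 69*(-7*16) = -2 + 69*(-112) = -2 - 7728 = -7730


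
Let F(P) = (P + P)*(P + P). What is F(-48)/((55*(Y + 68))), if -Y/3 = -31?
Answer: 9216/8855 ≈ 1.0408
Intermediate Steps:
Y = 93 (Y = -3*(-31) = 93)
F(P) = 4*P**2 (F(P) = (2*P)*(2*P) = 4*P**2)
F(-48)/((55*(Y + 68))) = (4*(-48)**2)/((55*(93 + 68))) = (4*2304)/((55*161)) = 9216/8855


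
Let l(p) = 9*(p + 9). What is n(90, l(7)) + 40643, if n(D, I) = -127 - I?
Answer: 40372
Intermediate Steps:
l(p) = 81 + 9*p (l(p) = 9*(9 + p) = 81 + 9*p)
n(90, l(7)) + 40643 = (-127 - (81 + 9*7)) + 40643 = (-127 - (81 + 63)) + 40643 = (-127 - 1*144) + 40643 = (-127 - 144) + 40643 = -271 + 40643 = 40372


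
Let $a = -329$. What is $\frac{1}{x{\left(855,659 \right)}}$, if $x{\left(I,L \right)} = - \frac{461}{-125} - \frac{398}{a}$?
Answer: $\frac{41125}{201419} \approx 0.20418$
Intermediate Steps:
$x{\left(I,L \right)} = \frac{201419}{41125}$ ($x{\left(I,L \right)} = - \frac{461}{-125} - \frac{398}{-329} = \left(-461\right) \left(- \frac{1}{125}\right) - - \frac{398}{329} = \frac{461}{125} + \frac{398}{329} = \frac{201419}{41125}$)
$\frac{1}{x{\left(855,659 \right)}} = \frac{1}{\frac{201419}{41125}} = \frac{41125}{201419}$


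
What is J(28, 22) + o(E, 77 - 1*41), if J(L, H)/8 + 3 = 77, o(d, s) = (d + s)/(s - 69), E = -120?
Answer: 6540/11 ≈ 594.54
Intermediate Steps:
o(d, s) = (d + s)/(-69 + s)
J(L, H) = 592 (J(L, H) = -24 + 8*77 = -24 + 616 = 592)
J(28, 22) + o(E, 77 - 1*41) = 592 + (-120 + (77 - 1*41))/(-69 + (77 - 1*41)) = 592 + (-120 + (77 - 41))/(-69 + (77 - 41)) = 592 + (-120 + 36)/(-69 + 36) = 592 - 84/(-33) = 592 - 1/33*(-84) = 592 + 28/11 = 6540/11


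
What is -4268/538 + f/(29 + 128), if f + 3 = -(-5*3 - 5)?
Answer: -330465/42233 ≈ -7.8248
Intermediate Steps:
f = 17 (f = -3 - (-5*3 - 5) = -3 - (-15 - 5) = -3 - 1*(-20) = -3 + 20 = 17)
-4268/538 + f/(29 + 128) = -4268/538 + 17/(29 + 128) = -4268*1/538 + 17/157 = -2134/269 + 17*(1/157) = -2134/269 + 17/157 = -330465/42233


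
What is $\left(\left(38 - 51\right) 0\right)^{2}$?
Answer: $0$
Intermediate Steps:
$\left(\left(38 - 51\right) 0\right)^{2} = \left(\left(-13\right) 0\right)^{2} = 0^{2} = 0$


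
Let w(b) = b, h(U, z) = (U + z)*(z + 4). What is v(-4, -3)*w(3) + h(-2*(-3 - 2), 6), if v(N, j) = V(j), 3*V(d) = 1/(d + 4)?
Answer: 161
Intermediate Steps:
V(d) = 1/(3*(4 + d)) (V(d) = 1/(3*(d + 4)) = 1/(3*(4 + d)))
v(N, j) = 1/(3*(4 + j))
h(U, z) = (4 + z)*(U + z) (h(U, z) = (U + z)*(4 + z) = (4 + z)*(U + z))
v(-4, -3)*w(3) + h(-2*(-3 - 2), 6) = (1/(3*(4 - 3)))*3 + (6² + 4*(-2*(-3 - 2)) + 4*6 - 2*(-3 - 2)*6) = ((⅓)/1)*3 + (36 + 4*(-2*(-5)) + 24 - 2*(-5)*6) = ((⅓)*1)*3 + (36 + 4*10 + 24 + 10*6) = (⅓)*3 + (36 + 40 + 24 + 60) = 1 + 160 = 161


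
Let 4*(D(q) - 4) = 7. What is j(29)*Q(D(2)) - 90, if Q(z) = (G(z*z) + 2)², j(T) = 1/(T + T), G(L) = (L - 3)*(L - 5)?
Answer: 46521925441/3801088 ≈ 12239.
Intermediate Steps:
G(L) = (-5 + L)*(-3 + L) (G(L) = (-3 + L)*(-5 + L) = (-5 + L)*(-3 + L))
D(q) = 23/4 (D(q) = 4 + (¼)*7 = 4 + 7/4 = 23/4)
j(T) = 1/(2*T)
Q(z) = (17 + z⁴ - 8*z²)² (Q(z) = ((15 + (z*z)² - 8*z*z) + 2)² = ((15 + (z²)² - 8*z²) + 2)² = ((15 + z⁴ - 8*z²) + 2)² = (17 + z⁴ - 8*z²)²)
j(29)*Q(D(2)) - 90 = ((½)/29)*(17 + (23/4)⁴ - 8*(23/4)²)² - 90 = ((½)*(1/29))*(17 + 279841/256 - 8*529/16)² - 90 = (17 + 279841/256 - 529/2)²/58 - 90 = (216481/256)²/58 - 90 = (1/58)*(46864023361/65536) - 90 = 46864023361/3801088 - 90 = 46521925441/3801088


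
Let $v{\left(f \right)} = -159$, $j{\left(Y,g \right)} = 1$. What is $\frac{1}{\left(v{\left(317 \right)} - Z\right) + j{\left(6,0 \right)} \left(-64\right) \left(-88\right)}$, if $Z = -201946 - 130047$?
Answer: $\frac{1}{337466} \approx 2.9633 \cdot 10^{-6}$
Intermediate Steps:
$Z = -331993$
$\frac{1}{\left(v{\left(317 \right)} - Z\right) + j{\left(6,0 \right)} \left(-64\right) \left(-88\right)} = \frac{1}{\left(-159 - -331993\right) + 1 \left(-64\right) \left(-88\right)} = \frac{1}{\left(-159 + 331993\right) - -5632} = \frac{1}{331834 + 5632} = \frac{1}{337466}$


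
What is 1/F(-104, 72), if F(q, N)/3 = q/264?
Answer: -11/13 ≈ -0.84615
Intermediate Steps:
F(q, N) = q/88 (F(q, N) = 3*(q/264) = q/88)
1/F(-104, 72) = 1/((1/88)*(-104)) = 1/(-13/11) = -11/13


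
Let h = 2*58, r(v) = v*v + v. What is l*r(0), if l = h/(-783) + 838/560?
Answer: 0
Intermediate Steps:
r(v) = v + v**2 (r(v) = v**2 + v = v + v**2)
h = 116
l = 10193/7560 (l = 116/(-783) + 838/560 = 116*(-1/783) + 838*(1/560) = -4/27 + 419/280 = 10193/7560 ≈ 1.3483)
l*r(0) = 10193*(0*(1 + 0))/7560 = 10193*(0*1)/7560 = (10193/7560)*0 = 0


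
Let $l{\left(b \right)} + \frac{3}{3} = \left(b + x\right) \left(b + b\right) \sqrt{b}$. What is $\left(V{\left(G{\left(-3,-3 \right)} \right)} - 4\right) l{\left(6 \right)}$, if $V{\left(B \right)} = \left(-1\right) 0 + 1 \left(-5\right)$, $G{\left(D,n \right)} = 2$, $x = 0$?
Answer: $9 - 648 \sqrt{6} \approx -1578.3$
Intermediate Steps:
$l{\left(b \right)} = -1 + 2 b^{\frac{5}{2}}$ ($l{\left(b \right)} = -1 + \left(b + 0\right) \left(b + b\right) \sqrt{b} = -1 + b 2 b \sqrt{b} = -1 + 2 b^{2} \sqrt{b} = -1 + 2 b^{\frac{5}{2}}$)
$V{\left(B \right)} = -5$ ($V{\left(B \right)} = 0 - 5 = -5$)
$\left(V{\left(G{\left(-3,-3 \right)} \right)} - 4\right) l{\left(6 \right)} = \left(-5 - 4\right) \left(-1 + 2 \cdot 6^{\frac{5}{2}}\right) = - 9 \left(-1 + 2 \cdot 36 \sqrt{6}\right) = - 9 \left(-1 + 72 \sqrt{6}\right) = 9 - 648 \sqrt{6}$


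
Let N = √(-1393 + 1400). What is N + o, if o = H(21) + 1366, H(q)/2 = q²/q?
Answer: 1408 + √7 ≈ 1410.6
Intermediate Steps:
H(q) = 2*q (H(q) = 2*(q²/q) = 2*q)
N = √7 ≈ 2.6458
o = 1408 (o = 2*21 + 1366 = 42 + 1366 = 1408)
N + o = √7 + 1408 = 1408 + √7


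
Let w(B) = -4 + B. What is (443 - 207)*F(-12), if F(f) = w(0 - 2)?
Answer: -1416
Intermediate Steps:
F(f) = -6 (F(f) = -4 + (0 - 2) = -4 - 2 = -6)
(443 - 207)*F(-12) = (443 - 207)*(-6) = 236*(-6) = -1416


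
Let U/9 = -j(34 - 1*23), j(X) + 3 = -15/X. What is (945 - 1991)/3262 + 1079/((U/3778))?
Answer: 36567789403/352296 ≈ 1.0380e+5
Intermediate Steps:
j(X) = -3 - 15/X
U = 432/11 (U = 9*(-(-3 - 15/(34 - 1*23))) = 9*(-(-3 - 15/(34 - 23))) = 9*(-(-3 - 15/11)) = 9*(-1*(-48/11)) = 9*(48/11) = 432/11 ≈ 39.273)
(945 - 1991)/3262 + 1079/((U/3778)) = (945 - 1991)/3262 + 1079/(((432/11)/3778)) = -1046*1/3262 + 1079/(((432/11)*(1/3778))) = -523/1631 + 1079/(216/20779) = -523/1631 + 1079*(20779/216) = -523/1631 + 22420541/216 = 36567789403/352296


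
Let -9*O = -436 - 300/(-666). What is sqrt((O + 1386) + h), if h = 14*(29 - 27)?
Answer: 2*sqrt(40540863)/333 ≈ 38.241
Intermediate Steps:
O = 48346/999 (O = -(-436 - 300/(-666))/9 = -(-436 - 300*(-1)/666)/9 = -(-436 - 1*(-50/111))/9 = -(-436 + 50/111)/9 = -1/9*(-48346/111) = 48346/999 ≈ 48.394)
h = 28 (h = 14*2 = 28)
sqrt((O + 1386) + h) = sqrt((48346/999 + 1386) + 28) = sqrt(1432960/999 + 28) = sqrt(1460932/999) = 2*sqrt(40540863)/333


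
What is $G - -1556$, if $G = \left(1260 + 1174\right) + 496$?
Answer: $4486$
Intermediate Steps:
$G = 2930$ ($G = 2434 + 496 = 2930$)
$G - -1556 = 2930 - -1556 = 2930 + 1556 = 4486$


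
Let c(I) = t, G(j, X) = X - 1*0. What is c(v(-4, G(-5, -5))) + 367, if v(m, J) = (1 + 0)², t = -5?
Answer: 362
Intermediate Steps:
G(j, X) = X (G(j, X) = X + 0 = X)
v(m, J) = 1 (v(m, J) = 1² = 1)
c(I) = -5
c(v(-4, G(-5, -5))) + 367 = -5 + 367 = 362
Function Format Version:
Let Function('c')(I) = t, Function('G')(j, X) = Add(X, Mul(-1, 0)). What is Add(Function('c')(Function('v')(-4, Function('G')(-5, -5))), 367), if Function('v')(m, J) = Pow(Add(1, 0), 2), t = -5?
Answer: 362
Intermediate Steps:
Function('G')(j, X) = X (Function('G')(j, X) = Add(X, 0) = X)
Function('v')(m, J) = 1 (Function('v')(m, J) = Pow(1, 2) = 1)
Function('c')(I) = -5
Add(Function('c')(Function('v')(-4, Function('G')(-5, -5))), 367) = Add(-5, 367) = 362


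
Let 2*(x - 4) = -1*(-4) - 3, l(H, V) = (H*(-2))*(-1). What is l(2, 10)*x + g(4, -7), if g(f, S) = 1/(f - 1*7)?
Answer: 53/3 ≈ 17.667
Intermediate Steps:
g(f, S) = 1/(-7 + f) (g(f, S) = 1/(f - 7) = 1/(-7 + f))
l(H, V) = 2*H (l(H, V) = -2*H*(-1) = 2*H)
x = 9/2 (x = 4 + (-1*(-4) - 3)/2 = 4 + (4 - 3)/2 = 4 + (½)*1 = 4 + ½ = 9/2 ≈ 4.5000)
l(2, 10)*x + g(4, -7) = (2*2)*(9/2) + 1/(-7 + 4) = 4*(9/2) + 1/(-3) = 18 - ⅓ = 53/3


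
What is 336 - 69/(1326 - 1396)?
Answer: 23589/70 ≈ 336.99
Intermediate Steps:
336 - 69/(1326 - 1396) = 336 - 69/(-70) = 336 - 1/70*(-69) = 336 + 69/70 = 23589/70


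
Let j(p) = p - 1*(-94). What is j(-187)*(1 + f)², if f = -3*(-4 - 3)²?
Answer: -1982388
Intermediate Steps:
j(p) = 94 + p (j(p) = p + 94 = 94 + p)
f = -147 (f = -3*(-7)² = -3*49 = -147)
j(-187)*(1 + f)² = (94 - 187)*(1 - 147)² = -93*(-146)² = -93*21316 = -1982388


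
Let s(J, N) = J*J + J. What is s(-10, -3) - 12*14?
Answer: -78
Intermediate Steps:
s(J, N) = J + J² (s(J, N) = J² + J = J + J²)
s(-10, -3) - 12*14 = -10*(1 - 10) - 12*14 = -10*(-9) - 168 = 90 - 168 = -78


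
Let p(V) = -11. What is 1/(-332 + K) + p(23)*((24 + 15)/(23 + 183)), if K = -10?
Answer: -36731/17613 ≈ -2.0854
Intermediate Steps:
1/(-332 + K) + p(23)*((24 + 15)/(23 + 183)) = 1/(-332 - 10) - 11*(24 + 15)/(23 + 183) = 1/(-342) - 429/206 = -1/342 - 429/206 = -36731/17613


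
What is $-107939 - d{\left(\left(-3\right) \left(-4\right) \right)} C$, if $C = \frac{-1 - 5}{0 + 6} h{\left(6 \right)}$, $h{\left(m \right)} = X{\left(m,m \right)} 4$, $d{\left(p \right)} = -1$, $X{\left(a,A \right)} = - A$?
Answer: $-107915$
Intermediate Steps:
$h{\left(m \right)} = - 4 m$ ($h{\left(m \right)} = - m 4 = - 4 m$)
$C = 24$ ($C = \frac{-1 - 5}{0 + 6} \left(\left(-4\right) 6\right) = - \frac{6}{6} \left(-24\right) = \left(-6\right) \frac{1}{6} \left(-24\right) = \left(-1\right) \left(-24\right) = 24$)
$-107939 - d{\left(\left(-3\right) \left(-4\right) \right)} C = -107939 - \left(-1\right) 24 = -107939 - -24 = -107939 + 24 = -107915$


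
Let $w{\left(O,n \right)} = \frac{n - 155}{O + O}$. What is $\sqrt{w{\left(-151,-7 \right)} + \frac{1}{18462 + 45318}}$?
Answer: $\frac{\sqrt{12438949317045}}{4815390} \approx 0.73242$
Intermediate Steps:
$w{\left(O,n \right)} = \frac{-155 + n}{2 O}$
$\sqrt{w{\left(-151,-7 \right)} + \frac{1}{18462 + 45318}} = \sqrt{\frac{-155 - 7}{2 \left(-151\right)} + \frac{1}{18462 + 45318}} = \sqrt{\frac{1}{2} \left(- \frac{1}{151}\right) \left(-162\right) + \frac{1}{63780}} = \sqrt{\frac{81}{151} + \frac{1}{63780}} = \sqrt{\frac{5166331}{9630780}} = \frac{\sqrt{12438949317045}}{4815390}$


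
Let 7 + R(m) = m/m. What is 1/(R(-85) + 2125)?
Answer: 1/2119 ≈ 0.00047192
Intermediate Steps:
R(m) = -6 (R(m) = -7 + m/m = -7 + 1 = -6)
1/(R(-85) + 2125) = 1/(-6 + 2125) = 1/2119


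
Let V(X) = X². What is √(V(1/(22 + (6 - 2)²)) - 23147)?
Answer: I*√33424267/38 ≈ 152.14*I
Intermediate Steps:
√(V(1/(22 + (6 - 2)²)) - 23147) = √((1/(22 + (6 - 2)²))² - 23147) = √((1/(22 + 4²))² - 23147) = √((1/(22 + 16))² - 23147) = √((1/38)² - 23147) = √(1/1444 - 23147) = √(-33424267/1444) = I*√33424267/38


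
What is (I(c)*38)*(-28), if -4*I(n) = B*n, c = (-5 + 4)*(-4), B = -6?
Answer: -6384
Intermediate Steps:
c = 4 (c = -1*(-4) = 4)
I(n) = 3*n/2 (I(n) = -(-3)*n/2 = 3*n/2)
(I(c)*38)*(-28) = (((3/2)*4)*38)*(-28) = (6*38)*(-28) = 228*(-28) = -6384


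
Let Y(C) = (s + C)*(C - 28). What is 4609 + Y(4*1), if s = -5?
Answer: 4633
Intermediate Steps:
Y(C) = (-28 + C)*(-5 + C) (Y(C) = (-5 + C)*(C - 28) = (-5 + C)*(-28 + C) = (-28 + C)*(-5 + C))
4609 + Y(4*1) = 4609 + (140 + (4*1)² - 132) = 4609 + (140 + 4² - 33*4) = 4609 + (140 + 16 - 132) = 4609 + 24 = 4633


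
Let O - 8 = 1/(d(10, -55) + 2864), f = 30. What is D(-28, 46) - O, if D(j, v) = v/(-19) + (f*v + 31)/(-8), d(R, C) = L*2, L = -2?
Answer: -20301033/108680 ≈ -186.80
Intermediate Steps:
d(R, C) = -4 (d(R, C) = -2*2 = -4)
O = 22881/2860 (O = 8 + 1/(-4 + 2864) = 8 + 1/2860 = 22881/2860 ≈ 8.0004)
D(j, v) = -31/8 - 289*v/76 (D(j, v) = v/(-19) + (30*v + 31)/(-8) = v*(-1/19) + (31 + 30*v)*(-1/8) = -v/19 + (-31/8 - 15*v/4) = -31/8 - 289*v/76)
D(-28, 46) - O = (-31/8 - 289/76*46) - 1*22881/2860 = (-31/8 - 6647/38) - 22881/2860 = -27177/152 - 22881/2860 = -20301033/108680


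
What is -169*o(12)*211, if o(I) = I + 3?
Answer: -534885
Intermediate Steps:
o(I) = 3 + I
-169*o(12)*211 = -169*(3 + 12)*211 = -169*15*211 = -2535*211 = -534885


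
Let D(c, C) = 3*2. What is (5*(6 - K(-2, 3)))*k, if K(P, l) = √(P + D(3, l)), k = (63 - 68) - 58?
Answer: -1260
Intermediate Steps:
D(c, C) = 6
k = -63 (k = -5 - 58 = -63)
K(P, l) = √(6 + P) (K(P, l) = √(P + 6) = √(6 + P))
(5*(6 - K(-2, 3)))*k = (5*(6 - √(6 - 2)))*(-63) = (5*(6 - √4))*(-63) = (5*(6 - 1*2))*(-63) = (5*(6 - 2))*(-63) = (5*4)*(-63) = 20*(-63) = -1260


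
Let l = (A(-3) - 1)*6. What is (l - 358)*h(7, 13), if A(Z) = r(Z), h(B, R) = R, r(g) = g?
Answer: -4966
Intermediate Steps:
A(Z) = Z
l = -24 (l = (-3 - 1)*6 = -4*6 = -24)
(l - 358)*h(7, 13) = (-24 - 358)*13 = -382*13 = -4966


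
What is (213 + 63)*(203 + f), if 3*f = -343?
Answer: 24472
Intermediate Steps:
f = -343/3 (f = (⅓)*(-343) = -343/3 ≈ -114.33)
(213 + 63)*(203 + f) = (213 + 63)*(203 - 343/3) = 276*(266/3) = 24472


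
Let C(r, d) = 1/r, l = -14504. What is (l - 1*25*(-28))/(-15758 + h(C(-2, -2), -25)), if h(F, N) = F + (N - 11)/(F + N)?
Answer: 469336/535741 ≈ 0.87605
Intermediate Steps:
h(F, N) = F + (-11 + N)/(F + N)
(l - 1*25*(-28))/(-15758 + h(C(-2, -2), -25)) = (-14504 - 1*25*(-28))/(-15758 + (-11 - 25 + (1/(-2))² - 25/(-2))/(1/(-2) - 25)) = (-14504 - 25*(-28))/(-15758 + (-11 - 25 + (-½)² - ½*(-25))/(-½ - 25)) = (-14504 + 700)/(-15758 + (-11 - 25 + ¼ + 25/2)/(-51/2)) = -13804/(-15758 - 2/51*(-93/4)) = -13804/(-15758 + 31/34) = -13804/(-535741/34) = -13804*(-34/535741) = 469336/535741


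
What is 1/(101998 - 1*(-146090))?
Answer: 1/248088 ≈ 4.0308e-6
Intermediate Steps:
1/(101998 - 1*(-146090)) = 1/(101998 + 146090) = 1/248088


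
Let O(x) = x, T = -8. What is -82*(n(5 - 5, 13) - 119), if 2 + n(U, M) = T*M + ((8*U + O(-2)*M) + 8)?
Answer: 19926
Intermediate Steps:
n(U, M) = 6 - 10*M + 8*U (n(U, M) = -2 + (-8*M + ((8*U - 2*M) + 8)) = -2 + (-8*M + ((-2*M + 8*U) + 8)) = -2 + (-8*M + (8 - 2*M + 8*U)) = -2 + (8 - 10*M + 8*U) = 6 - 10*M + 8*U)
-82*(n(5 - 5, 13) - 119) = -82*((6 - 10*13 + 8*(5 - 5)) - 119) = -82*((6 - 130 + 8*0) - 119) = -82*((6 - 130 + 0) - 119) = -82*(-124 - 119) = -82*(-243) = 19926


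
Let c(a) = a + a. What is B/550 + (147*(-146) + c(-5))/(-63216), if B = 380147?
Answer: 1502698897/2173050 ≈ 691.52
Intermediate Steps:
c(a) = 2*a
B/550 + (147*(-146) + c(-5))/(-63216) = 380147/550 + (147*(-146) + 2*(-5))/(-63216) = 380147*(1/550) + (-21462 - 10)*(-1/63216) = 380147/550 - 21472*(-1/63216) = 380147/550 + 1342/3951 = 1502698897/2173050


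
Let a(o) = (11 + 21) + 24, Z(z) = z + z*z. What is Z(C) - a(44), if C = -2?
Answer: -54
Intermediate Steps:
Z(z) = z + z²
a(o) = 56 (a(o) = 32 + 24 = 56)
Z(C) - a(44) = -2*(1 - 2) - 1*56 = -2*(-1) - 56 = 2 - 56 = -54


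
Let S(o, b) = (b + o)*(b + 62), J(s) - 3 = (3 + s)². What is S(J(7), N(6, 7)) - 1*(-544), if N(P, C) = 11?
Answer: 8866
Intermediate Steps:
J(s) = 3 + (3 + s)²
S(o, b) = (62 + b)*(b + o) (S(o, b) = (b + o)*(62 + b) = (62 + b)*(b + o))
S(J(7), N(6, 7)) - 1*(-544) = (11² + 62*11 + 62*(3 + (3 + 7)²) + 11*(3 + (3 + 7)²)) - 1*(-544) = (121 + 682 + 62*(3 + 10²) + 11*(3 + 10²)) + 544 = (121 + 682 + 62*(3 + 100) + 11*(3 + 100)) + 544 = (121 + 682 + 62*103 + 11*103) + 544 = (121 + 682 + 6386 + 1133) + 544 = 8322 + 544 = 8866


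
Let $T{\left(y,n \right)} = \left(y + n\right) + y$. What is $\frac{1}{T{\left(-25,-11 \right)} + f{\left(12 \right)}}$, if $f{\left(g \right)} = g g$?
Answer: $\frac{1}{83} \approx 0.012048$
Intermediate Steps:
$T{\left(y,n \right)} = n + 2 y$ ($T{\left(y,n \right)} = \left(n + y\right) + y = n + 2 y$)
$f{\left(g \right)} = g^{2}$
$\frac{1}{T{\left(-25,-11 \right)} + f{\left(12 \right)}} = \frac{1}{\left(-11 + 2 \left(-25\right)\right) + 12^{2}} = \frac{1}{\left(-11 - 50\right) + 144} = \frac{1}{-61 + 144} = \frac{1}{83}$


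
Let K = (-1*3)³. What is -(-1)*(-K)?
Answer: 27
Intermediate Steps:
K = -27 (K = (-3)³ = -27)
-(-1)*(-K) = -(-1)*(-1*(-27)) = -(-1)*27 = -1*(-27) = 27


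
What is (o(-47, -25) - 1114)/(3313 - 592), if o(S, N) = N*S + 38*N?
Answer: -889/2721 ≈ -0.32672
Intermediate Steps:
o(S, N) = 38*N + N*S
(o(-47, -25) - 1114)/(3313 - 592) = (-25*(38 - 47) - 1114)/(3313 - 592) = (-25*(-9) - 1114)/2721 = (225 - 1114)*(1/2721) = -889*1/2721 = -889/2721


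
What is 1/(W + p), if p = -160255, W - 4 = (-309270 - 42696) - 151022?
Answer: -1/663239 ≈ -1.5078e-6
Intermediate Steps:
W = -502984 (W = 4 + ((-309270 - 42696) - 151022) = 4 + (-351966 - 151022) = 4 - 502988 = -502984)
1/(W + p) = 1/(-502984 - 160255) = 1/(-663239) = -1/663239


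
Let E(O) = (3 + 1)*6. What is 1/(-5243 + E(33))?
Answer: -1/5219 ≈ -0.00019161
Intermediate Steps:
E(O) = 24 (E(O) = 4*6 = 24)
1/(-5243 + E(33)) = 1/(-5243 + 24) = 1/(-5219) = -1/5219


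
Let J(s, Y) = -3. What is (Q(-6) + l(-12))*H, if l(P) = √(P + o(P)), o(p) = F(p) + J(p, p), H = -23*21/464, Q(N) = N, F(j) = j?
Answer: 1449/232 - 1449*I*√3/464 ≈ 6.2457 - 5.4089*I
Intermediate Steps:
H = -483/464 (H = -483*1/464 = -483/464 ≈ -1.0409)
o(p) = -3 + p (o(p) = p - 3 = -3 + p)
l(P) = √(-3 + 2*P) (l(P) = √(P + (-3 + P)) = √(-3 + 2*P))
(Q(-6) + l(-12))*H = (-6 + √(-3 + 2*(-12)))*(-483/464) = (-6 + √(-3 - 24))*(-483/464) = (-6 + √(-27))*(-483/464) = (-6 + 3*I*√3)*(-483/464) = 1449/232 - 1449*I*√3/464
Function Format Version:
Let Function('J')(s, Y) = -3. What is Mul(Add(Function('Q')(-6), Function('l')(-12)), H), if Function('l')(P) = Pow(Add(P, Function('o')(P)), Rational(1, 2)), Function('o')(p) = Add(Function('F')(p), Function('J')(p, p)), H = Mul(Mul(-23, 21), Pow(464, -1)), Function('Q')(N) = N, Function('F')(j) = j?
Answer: Add(Rational(1449, 232), Mul(Rational(-1449, 464), I, Pow(3, Rational(1, 2)))) ≈ Add(6.2457, Mul(-5.4089, I))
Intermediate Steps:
H = Rational(-483, 464) (H = Mul(-483, Rational(1, 464)) = Rational(-483, 464) ≈ -1.0409)
Function('o')(p) = Add(-3, p) (Function('o')(p) = Add(p, -3) = Add(-3, p))
Function('l')(P) = Pow(Add(-3, Mul(2, P)), Rational(1, 2)) (Function('l')(P) = Pow(Add(P, Add(-3, P)), Rational(1, 2)) = Pow(Add(-3, Mul(2, P)), Rational(1, 2)))
Mul(Add(Function('Q')(-6), Function('l')(-12)), H) = Mul(Add(-6, Pow(Add(-3, Mul(2, -12)), Rational(1, 2))), Rational(-483, 464)) = Mul(Add(-6, Pow(Add(-3, -24), Rational(1, 2))), Rational(-483, 464)) = Mul(Add(-6, Pow(-27, Rational(1, 2))), Rational(-483, 464)) = Mul(Add(-6, Mul(3, I, Pow(3, Rational(1, 2)))), Rational(-483, 464)) = Add(Rational(1449, 232), Mul(Rational(-1449, 464), I, Pow(3, Rational(1, 2))))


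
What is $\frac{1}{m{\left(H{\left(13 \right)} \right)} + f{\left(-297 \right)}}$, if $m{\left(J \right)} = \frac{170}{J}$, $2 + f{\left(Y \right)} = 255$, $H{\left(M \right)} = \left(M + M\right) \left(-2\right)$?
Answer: $\frac{26}{6493} \approx 0.0040043$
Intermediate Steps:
$H{\left(M \right)} = - 4 M$ ($H{\left(M \right)} = 2 M \left(-2\right) = - 4 M$)
$f{\left(Y \right)} = 253$ ($f{\left(Y \right)} = -2 + 255 = 253$)
$\frac{1}{m{\left(H{\left(13 \right)} \right)} + f{\left(-297 \right)}} = \frac{1}{\frac{170}{\left(-4\right) 13} + 253} = \frac{1}{\frac{170}{-52} + 253} = \frac{1}{170 \left(- \frac{1}{52}\right) + 253} = \frac{1}{- \frac{85}{26} + 253} = \frac{1}{\frac{6493}{26}} = \frac{26}{6493}$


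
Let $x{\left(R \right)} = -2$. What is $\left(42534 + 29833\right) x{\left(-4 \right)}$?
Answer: $-144734$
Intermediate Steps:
$\left(42534 + 29833\right) x{\left(-4 \right)} = \left(42534 + 29833\right) \left(-2\right) = 72367 \left(-2\right) = -144734$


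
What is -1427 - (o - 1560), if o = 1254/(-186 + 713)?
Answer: 68837/527 ≈ 130.62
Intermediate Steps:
o = 1254/527 ≈ 2.3795
-1427 - (o - 1560) = -1427 - (1254/527 - 1560) = -1427 - 1*(-820866/527) = -1427 + 820866/527 = 68837/527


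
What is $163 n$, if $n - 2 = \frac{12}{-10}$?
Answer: $\frac{652}{5} \approx 130.4$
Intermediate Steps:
$n = \frac{4}{5}$ ($n = 2 + \frac{12}{-10} = 2 + 12 \left(- \frac{1}{10}\right) = 2 - \frac{6}{5} = \frac{4}{5} \approx 0.8$)
$163 n = 163 \cdot \frac{4}{5} = \frac{652}{5}$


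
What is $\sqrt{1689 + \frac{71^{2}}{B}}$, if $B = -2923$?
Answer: $\frac{\sqrt{14415961238}}{2923} \approx 41.076$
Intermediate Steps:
$\sqrt{1689 + \frac{71^{2}}{B}} = \sqrt{1689 + \frac{71^{2}}{-2923}} = \sqrt{1689 + 5041 \left(- \frac{1}{2923}\right)} = \sqrt{1689 - \frac{5041}{2923}} = \sqrt{\frac{4931906}{2923}} = \frac{\sqrt{14415961238}}{2923}$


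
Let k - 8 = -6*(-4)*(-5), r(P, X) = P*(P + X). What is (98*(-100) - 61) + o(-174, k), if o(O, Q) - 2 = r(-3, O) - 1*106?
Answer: -9434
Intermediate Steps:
k = -112 (k = 8 - 6*(-4)*(-5) = 8 + 24*(-5) = 8 - 120 = -112)
o(O, Q) = -95 - 3*O (o(O, Q) = 2 + (-3*(-3 + O) - 1*106) = 2 + ((9 - 3*O) - 106) = 2 + (-97 - 3*O) = -95 - 3*O)
(98*(-100) - 61) + o(-174, k) = (98*(-100) - 61) + (-95 - 3*(-174)) = (-9800 - 61) + (-95 + 522) = -9861 + 427 = -9434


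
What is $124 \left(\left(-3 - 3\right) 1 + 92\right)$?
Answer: $10664$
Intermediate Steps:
$124 \left(\left(-3 - 3\right) 1 + 92\right) = 124 \left(\left(-6\right) 1 + 92\right) = 124 \left(-6 + 92\right) = 124 \cdot 86 = 10664$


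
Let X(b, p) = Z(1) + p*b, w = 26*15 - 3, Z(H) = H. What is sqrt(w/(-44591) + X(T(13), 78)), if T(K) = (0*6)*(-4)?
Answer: 2*sqrt(266509)/1037 ≈ 0.99565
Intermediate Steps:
T(K) = 0 (T(K) = 0*(-4) = 0)
w = 387 (w = 390 - 3 = 387)
X(b, p) = 1 + b*p (X(b, p) = 1 + p*b = 1 + b*p)
sqrt(w/(-44591) + X(T(13), 78)) = sqrt(387/(-44591) + (1 + 0*78)) = sqrt(387*(-1/44591) + (1 + 0)) = sqrt(-9/1037 + 1) = sqrt(1028/1037) = 2*sqrt(266509)/1037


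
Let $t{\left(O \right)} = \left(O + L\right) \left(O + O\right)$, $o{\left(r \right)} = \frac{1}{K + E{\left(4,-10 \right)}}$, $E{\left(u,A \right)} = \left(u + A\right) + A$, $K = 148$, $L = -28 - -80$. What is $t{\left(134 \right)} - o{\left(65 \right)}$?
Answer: $\frac{6579935}{132} \approx 49848.0$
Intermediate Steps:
$L = 52$ ($L = -28 + 80 = 52$)
$E{\left(u,A \right)} = u + 2 A$ ($E{\left(u,A \right)} = \left(A + u\right) + A = u + 2 A$)
$o{\left(r \right)} = \frac{1}{132}$ ($o{\left(r \right)} = \frac{1}{148 + \left(4 + 2 \left(-10\right)\right)} = \frac{1}{148 + \left(4 - 20\right)} = \frac{1}{148 - 16} = \frac{1}{132}$)
$t{\left(O \right)} = 2 O \left(52 + O\right)$ ($t{\left(O \right)} = \left(O + 52\right) \left(O + O\right) = \left(52 + O\right) 2 O = 2 O \left(52 + O\right)$)
$t{\left(134 \right)} - o{\left(65 \right)} = 2 \cdot 134 \left(52 + 134\right) - \frac{1}{132} = 2 \cdot 134 \cdot 186 - \frac{1}{132} = 49848 - \frac{1}{132} = \frac{6579935}{132}$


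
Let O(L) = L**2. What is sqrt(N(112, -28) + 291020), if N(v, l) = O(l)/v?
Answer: sqrt(291027) ≈ 539.47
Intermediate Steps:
N(v, l) = l**2/v
sqrt(N(112, -28) + 291020) = sqrt((-28)**2/112 + 291020) = sqrt(784*(1/112) + 291020) = sqrt(7 + 291020) = sqrt(291027)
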